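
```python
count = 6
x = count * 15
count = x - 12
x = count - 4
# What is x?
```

Trace:
`count = 6` → count = 6
`x = count * 15` → x = 90
`count = x - 12` → count = 78
`x = count - 4` → x = 74
So x = 74

Answer: 74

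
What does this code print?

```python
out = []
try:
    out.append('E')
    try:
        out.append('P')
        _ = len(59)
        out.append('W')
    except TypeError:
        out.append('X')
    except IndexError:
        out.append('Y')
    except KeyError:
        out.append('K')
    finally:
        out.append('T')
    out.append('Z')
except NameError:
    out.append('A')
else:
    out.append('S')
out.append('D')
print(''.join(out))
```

Execution trace: 'E' (try body) → 'P' (inner try body) → 'X' (inner except TypeError) → 'T' (inner finally) → 'Z' (try body, no exception) → 'S' (else) → 'D' (after the try/except). Output: EPXTZSD

Answer: EPXTZSD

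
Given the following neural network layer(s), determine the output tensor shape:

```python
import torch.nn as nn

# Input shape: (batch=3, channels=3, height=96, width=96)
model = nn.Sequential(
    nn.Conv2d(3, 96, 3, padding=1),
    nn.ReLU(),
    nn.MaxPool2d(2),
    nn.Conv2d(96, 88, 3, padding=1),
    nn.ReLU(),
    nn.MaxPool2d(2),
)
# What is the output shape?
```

Input: (3, 3, 96, 96) -> after first Conv2d: (3, 96, 96, 96) -> after first MaxPool2d: (3, 96, 48, 48) -> after second Conv2d: (3, 88, 48, 48) -> Output: (3, 88, 24, 24)

Answer: (3, 88, 24, 24)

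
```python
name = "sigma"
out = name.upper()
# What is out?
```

Trace:
`name = "sigma"` → name = 'sigma'
`out = name.upper()` → out = 'SIGMA'
So out = 'SIGMA'

Answer: 'SIGMA'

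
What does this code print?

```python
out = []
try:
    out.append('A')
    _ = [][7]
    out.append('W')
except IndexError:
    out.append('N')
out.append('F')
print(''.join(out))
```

Execution trace: 'A' (try body) → 'N' (except IndexError) → 'F' (after the try/except). Output: ANF

Answer: ANF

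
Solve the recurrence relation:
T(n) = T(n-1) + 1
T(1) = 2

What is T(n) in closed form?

Unrolling: T(n) = T(1) + 1·(n-1) = 2 + 1(n-1) = n + 1.

Answer: T(n) = n + 1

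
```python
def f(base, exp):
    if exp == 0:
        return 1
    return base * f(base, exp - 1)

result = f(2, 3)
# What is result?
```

f(2, 3) = 2 * 2 * 2 = 8

Answer: 8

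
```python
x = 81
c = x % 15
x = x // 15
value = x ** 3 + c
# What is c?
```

Trace:
`x = 81` → x = 81
`c = x % 15` → c = 6
`x = x // 15` → x = 5
`value = x ** 3 + c` → value = 131
So c = 6

Answer: 6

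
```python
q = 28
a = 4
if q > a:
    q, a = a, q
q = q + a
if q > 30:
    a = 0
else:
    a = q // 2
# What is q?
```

Trace:
`q = 28` → q = 28
`a = 4` → a = 4
`if q > a: ...` → q > a is True → q = 4; a = 28
`q = q + a` → q = 32
`if q > 30: ...` → q > 30 is True → a = 0
So q = 32

Answer: 32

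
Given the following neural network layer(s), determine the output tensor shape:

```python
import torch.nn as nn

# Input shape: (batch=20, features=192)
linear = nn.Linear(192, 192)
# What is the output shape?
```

Input: (20, 192) -> Output: (20, 192)

Answer: (20, 192)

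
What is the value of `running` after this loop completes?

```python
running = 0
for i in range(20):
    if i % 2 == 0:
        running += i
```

Sum of even numbers 0 to 19
`running` takes the values: 0 → 2 → 6 → 12 → 20 → 30 → 42 → 56 → 72 → 90

Answer: 90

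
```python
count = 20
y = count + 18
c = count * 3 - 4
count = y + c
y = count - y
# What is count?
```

Trace:
`count = 20` → count = 20
`y = count + 18` → y = 38
`c = count * 3 - 4` → c = 56
`count = y + c` → count = 94
`y = count - y` → y = 56
So count = 94

Answer: 94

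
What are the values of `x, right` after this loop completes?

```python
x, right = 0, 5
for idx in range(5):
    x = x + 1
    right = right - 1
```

x goes 0→5, right goes 5→0
`x, right` takes the values: (0, 5) → (1, 5) → (1, 4) → (2, 4) → (2, 3) → (3, 3) → (3, 2) → (4, 2) → (4, 1) → (5, 1) → (5, 0)

Answer: 5, 0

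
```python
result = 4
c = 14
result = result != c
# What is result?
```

Trace:
`result = 4` → result = 4
`c = 14` → c = 14
`result = result != c` → result = True
So result = True

Answer: True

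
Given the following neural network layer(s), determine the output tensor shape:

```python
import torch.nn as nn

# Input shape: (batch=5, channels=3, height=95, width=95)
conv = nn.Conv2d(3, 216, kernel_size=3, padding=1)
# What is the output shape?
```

Input: (5, 3, 95, 95) -> Output: (5, 216, 95, 95)

Answer: (5, 216, 95, 95)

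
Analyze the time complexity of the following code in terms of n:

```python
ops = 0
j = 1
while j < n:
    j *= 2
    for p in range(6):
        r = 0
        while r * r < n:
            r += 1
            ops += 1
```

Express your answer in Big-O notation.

Each loop level contributes: log n × 1 × √n. Multiplying the contributions gives O(√n log n).

Answer: O(√n log n)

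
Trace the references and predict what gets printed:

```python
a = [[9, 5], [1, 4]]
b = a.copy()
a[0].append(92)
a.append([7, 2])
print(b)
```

Key concept: shallow copy with nested lists.
Step by step:
`a = [[9, 5], [1, 4]]` → a = [[9, 5], [1, 4]]
`b = a.copy()` → b = [[9, 5], [1, 4]]
`a[0].append(92)` → a = [[9, 5, 92], [1, 4]]; b = [[9, 5, 92], [1, 4]]
`a.append([7, 2])` → a = [[9, 5, 92], [1, 4], [7, 2]]
`print(b)` → prints [[9, 5, 92], [1, 4]]

Answer: [[9, 5, 92], [1, 4]]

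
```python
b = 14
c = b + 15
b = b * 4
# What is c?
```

Trace:
`b = 14` → b = 14
`c = b + 15` → c = 29
`b = b * 4` → b = 56
So c = 29

Answer: 29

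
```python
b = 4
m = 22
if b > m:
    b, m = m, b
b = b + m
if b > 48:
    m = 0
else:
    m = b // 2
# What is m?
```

Trace:
`b = 4` → b = 4
`m = 22` → m = 22
`if b > m: ...` → b > m is False → no variable changes
`b = b + m` → b = 26
`if b > 48: ...` → b > 48 is False, take else branch → m = 13
So m = 13

Answer: 13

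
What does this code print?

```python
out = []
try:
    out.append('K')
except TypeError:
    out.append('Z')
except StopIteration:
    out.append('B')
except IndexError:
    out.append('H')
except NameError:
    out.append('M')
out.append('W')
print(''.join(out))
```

Execution trace: 'K' (try body, no exception) → 'W' (after the try/except). Output: KW

Answer: KW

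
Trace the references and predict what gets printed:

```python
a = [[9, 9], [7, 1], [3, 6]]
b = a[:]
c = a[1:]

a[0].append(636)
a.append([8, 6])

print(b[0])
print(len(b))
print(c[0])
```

Key concept: slice with nested mutation.
Step by step:
`a = [[9, 9], [7, 1], [3, 6]]` → a = [[9, 9], [7, 1], [3, 6]]
`b = a[:]` → b = [[9, 9], [7, 1], [3, 6]]
`c = a[1:]` → c = [[7, 1], [3, 6]]
`a[0].append(636)` → a = [[9, 9, 636], [7, 1], [3, 6]]; b = [[9, 9, 636], [7, 1], [3, 6]]
`a.append([8, 6])` → a = [[9, 9, 636], [7, 1], [3, 6], [8, 6]]
`print(b[0])` → prints [9, 9, 636]
`print(len(b))` → prints 3
`print(c[0])` → prints [7, 1]

Answer:
[9, 9, 636]
3
[7, 1]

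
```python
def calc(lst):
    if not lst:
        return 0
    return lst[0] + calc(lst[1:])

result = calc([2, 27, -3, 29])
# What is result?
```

2 + 27 + (-3) + 29 + 0 = 55

Answer: 55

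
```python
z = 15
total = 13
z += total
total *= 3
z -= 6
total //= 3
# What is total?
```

Trace:
`z = 15` → z = 15
`total = 13` → total = 13
`z += total` → z = 28
`total *= 3` → total = 39
`z -= 6` → z = 22
`total //= 3` → total = 13
So total = 13

Answer: 13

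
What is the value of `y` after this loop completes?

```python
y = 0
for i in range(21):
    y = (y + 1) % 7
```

Increment mod 7, 21 times = 0
`y` takes the values: 0 → 1 → 2 → 3 → 4 → 5 → 6 → 0 → 1 → 2 → 3 → 4 → 5 → 6 → 0 → 1 → 2 → 3 → 4 → 5 → 6 → 0

Answer: 0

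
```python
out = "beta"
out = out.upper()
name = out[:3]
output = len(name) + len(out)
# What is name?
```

Trace:
`out = "beta"` → out = 'beta'
`out = out.upper()` → out = 'BETA'
`name = out[:3]` → name = 'BET'
`output = len(name) + len(out)` → output = 7
So name = 'BET'

Answer: 'BET'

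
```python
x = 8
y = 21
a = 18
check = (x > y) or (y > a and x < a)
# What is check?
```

Trace:
`x = 8` → x = 8
`y = 21` → y = 21
`a = 18` → a = 18
`check = (x > y) or (y > a and x < a)` → check = True
So check = True

Answer: True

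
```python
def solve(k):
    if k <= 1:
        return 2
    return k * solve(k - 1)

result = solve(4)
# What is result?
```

solve(4) = 4 * 3 * 2 * 2 = 48

Answer: 48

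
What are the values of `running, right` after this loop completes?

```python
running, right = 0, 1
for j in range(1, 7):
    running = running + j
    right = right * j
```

Sum and factorial of 1 to 6
`running, right` takes the values: (0, 1) → (1, 1) → (3, 1) → (3, 2) → (6, 2) → (6, 6) → (10, 6) → (10, 24) → (15, 24) → (15, 120) → (21, 120) → (21, 720)

Answer: 21, 720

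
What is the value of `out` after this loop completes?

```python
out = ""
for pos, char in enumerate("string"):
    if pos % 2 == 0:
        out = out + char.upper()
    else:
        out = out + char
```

Uppercase even positions in 'string'
`out` takes the values: "" → "S" → "St" → "StR" → "StRi" → "StRiN" → "StRiNg"

Answer: "StRiNg"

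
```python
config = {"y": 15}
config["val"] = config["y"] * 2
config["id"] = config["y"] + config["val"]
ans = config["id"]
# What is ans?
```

Trace:
`config = {"y": 15}` → config = {'y': 15}
`config["val"] = config["y"] * 2` → config = {'y': 15, 'val': 30}
`config["id"] = config["y"] + config["val"]` → config = {'y': 15, 'val': 30, 'id': 45}
`ans = config["id"]` → ans = 45
So ans = 45

Answer: 45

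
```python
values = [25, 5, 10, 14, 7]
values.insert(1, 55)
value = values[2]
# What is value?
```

Trace:
`values = [25, 5, 10, 14, 7]` → values = [25, 5, 10, 14, 7]
`values.insert(1, 55)` → values = [25, 55, 5, 10, 14, 7]
`value = values[2]` → value = 5
So value = 5

Answer: 5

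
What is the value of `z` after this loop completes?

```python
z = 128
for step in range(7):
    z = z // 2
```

Halve 7 times: 128 // 2^7 = 1
`z` takes the values: 128 → 64 → 32 → 16 → 8 → 4 → 2 → 1

Answer: 1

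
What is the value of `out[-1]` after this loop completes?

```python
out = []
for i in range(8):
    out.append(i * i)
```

Last element of squares 0 to 7
`out` takes the values: [] → [0] → [0, 1] → [0, 1, 4] → [0, 1, 4, 9] → [0, 1, 4, 9, 16] → [0, 1, 4, 9, 16, 25] → [0, 1, 4, 9, 16, 25, 36] → [0, 1, 4, 9, 16, 25, 36, 49]
So `out[-1]` = 49

Answer: 49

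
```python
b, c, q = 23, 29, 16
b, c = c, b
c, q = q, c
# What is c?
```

Trace:
`b, c, q = 23, 29, 16` → b = 23; c = 29; q = 16
`b, c = c, b` → b = 29; c = 23
`c, q = q, c` → c = 16; q = 23
So c = 16

Answer: 16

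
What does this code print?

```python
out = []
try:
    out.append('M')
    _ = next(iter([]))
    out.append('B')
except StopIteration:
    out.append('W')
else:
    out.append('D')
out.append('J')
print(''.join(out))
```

Execution trace: 'M' (try body) → 'W' (except StopIteration) → 'J' (after the try/except). Output: MWJ

Answer: MWJ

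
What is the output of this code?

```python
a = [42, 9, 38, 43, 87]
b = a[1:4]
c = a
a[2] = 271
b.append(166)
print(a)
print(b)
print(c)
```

Key concept: slice vs alias.
Step by step:
`a = [42, 9, 38, 43, 87]` → a = [42, 9, 38, 43, 87]
`b = a[1:4]` → b = [9, 38, 43]
`c = a` → c = [42, 9, 38, 43, 87] (same object as a)
`a[2] = 271` → a = [42, 9, 271, 43, 87] (same object as c); c = [42, 9, 271, 43, 87] (same object as a)
`b.append(166)` → b = [9, 38, 43, 166]
`print(a)` → prints [42, 9, 271, 43, 87]
`print(b)` → prints [9, 38, 43, 166]
`print(c)` → prints [42, 9, 271, 43, 87]

Answer:
[42, 9, 271, 43, 87]
[9, 38, 43, 166]
[42, 9, 271, 43, 87]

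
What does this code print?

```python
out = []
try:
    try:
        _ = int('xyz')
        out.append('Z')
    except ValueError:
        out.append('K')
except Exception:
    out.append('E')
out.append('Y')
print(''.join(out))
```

Execution trace: 'K' (inner except ValueError) → 'Y' (after the try/except). Output: KY

Answer: KY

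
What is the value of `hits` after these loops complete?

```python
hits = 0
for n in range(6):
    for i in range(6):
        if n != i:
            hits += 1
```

6² - 6 (exclude diagonal)
`hits` takes the values: 0 → 1 → 2 → 3 → 4 → 5 → 6 → 7 → 8 → 9 → 10 → 11 → 12 → 13 → 14 → 15 → 16 → 17 → 18 → 19 → 20 → 21 → 22 → 23 → 24 → 25 → 26 → 27 → 28 → 29 → 30

Answer: 30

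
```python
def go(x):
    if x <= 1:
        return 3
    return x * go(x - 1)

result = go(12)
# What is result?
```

go(12) = 12 * 11 * 10 * 9 * 8 * 7 * 6 * 5 * 4 * 3 * 2 * 3 = 1437004800

Answer: 1437004800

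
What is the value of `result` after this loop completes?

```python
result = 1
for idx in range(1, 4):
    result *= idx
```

3! = 6
`result` takes the values: 1 → 2 → 6

Answer: 6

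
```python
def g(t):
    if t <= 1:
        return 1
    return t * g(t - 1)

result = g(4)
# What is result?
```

g(4) = 4 * 3 * 2 * 1 = 24

Answer: 24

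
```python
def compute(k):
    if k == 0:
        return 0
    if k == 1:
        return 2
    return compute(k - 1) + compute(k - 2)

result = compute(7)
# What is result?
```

Build up from base cases: compute(0)=0, compute(1)=2, compute(2)=2, compute(3)=4, compute(4)=6, compute(5)=10, compute(6)=16, ..., compute(7)=26

Answer: 26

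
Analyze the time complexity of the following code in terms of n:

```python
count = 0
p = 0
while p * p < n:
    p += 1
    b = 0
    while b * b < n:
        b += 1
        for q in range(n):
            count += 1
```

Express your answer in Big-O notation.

Each loop level contributes: √n × √n × n. Multiplying the contributions gives O(n^2).

Answer: O(n^2)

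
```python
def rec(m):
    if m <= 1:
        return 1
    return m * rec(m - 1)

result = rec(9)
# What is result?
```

rec(9) = 9 * 8 * 7 * 6 * 5 * 4 * 3 * 2 * 1 = 362880

Answer: 362880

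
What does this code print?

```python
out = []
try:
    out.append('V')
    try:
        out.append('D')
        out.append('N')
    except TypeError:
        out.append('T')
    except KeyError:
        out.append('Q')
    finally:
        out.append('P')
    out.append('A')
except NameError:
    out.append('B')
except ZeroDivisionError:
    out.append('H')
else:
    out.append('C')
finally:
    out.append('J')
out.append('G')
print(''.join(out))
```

Execution trace: 'V' (try body) → 'D' (inner try body) → 'N' (inner try body, no exception) → 'P' (inner finally) → 'A' (try body, no exception) → 'C' (else) → 'J' (finally) → 'G' (after the try/except). Output: VDNPACJG

Answer: VDNPACJG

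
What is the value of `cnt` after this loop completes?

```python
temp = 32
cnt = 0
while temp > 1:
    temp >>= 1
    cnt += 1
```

Count right shifts until 1
`cnt` takes the values: 0 → 1 → 2 → 3 → 4 → 5

Answer: 5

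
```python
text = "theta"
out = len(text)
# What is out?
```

Trace:
`text = "theta"` → text = 'theta'
`out = len(text)` → out = 5
So out = 5

Answer: 5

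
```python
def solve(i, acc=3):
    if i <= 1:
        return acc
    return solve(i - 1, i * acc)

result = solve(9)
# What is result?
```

Accumulator trace (n, acc): (9, 3) -> (8, 27) -> (7, 216) -> (6, 1512) -> (5, 9072) -> (4, 45360) -> (3, 181440) -> (2, 544320) -> (1, 1088640) -> return 1088640

Answer: 1088640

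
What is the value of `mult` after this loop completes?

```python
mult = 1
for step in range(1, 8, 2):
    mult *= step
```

Product of 1, 3, 5, ... up to 7
`mult` takes the values: 1 → 3 → 15 → 105

Answer: 105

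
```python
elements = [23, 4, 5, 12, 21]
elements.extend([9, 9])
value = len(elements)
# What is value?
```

Trace:
`elements = [23, 4, 5, 12, 21]` → elements = [23, 4, 5, 12, 21]
`elements.extend([9, 9])` → elements = [23, 4, 5, 12, 21, 9, 9]
`value = len(elements)` → value = 7
So value = 7

Answer: 7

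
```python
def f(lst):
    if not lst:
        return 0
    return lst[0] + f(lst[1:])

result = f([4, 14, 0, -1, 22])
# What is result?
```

4 + 14 + 0 + (-1) + 22 + 0 = 39

Answer: 39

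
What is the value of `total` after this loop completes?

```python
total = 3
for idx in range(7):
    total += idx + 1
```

Start at 3, add 1 to 7 = 31
`total` takes the values: 3 → 4 → 6 → 9 → 13 → 18 → 24 → 31

Answer: 31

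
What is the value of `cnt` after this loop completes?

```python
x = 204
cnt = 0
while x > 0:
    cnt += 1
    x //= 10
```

Count digits by repeated division by 10
`cnt` takes the values: 0 → 1 → 2 → 3

Answer: 3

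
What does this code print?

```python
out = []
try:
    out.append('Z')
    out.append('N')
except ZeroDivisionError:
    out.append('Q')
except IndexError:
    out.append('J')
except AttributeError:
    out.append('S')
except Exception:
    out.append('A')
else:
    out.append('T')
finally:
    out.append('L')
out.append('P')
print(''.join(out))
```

Execution trace: 'Z' (try body) → 'N' (try body, no exception) → 'T' (else) → 'L' (finally) → 'P' (after the try/except). Output: ZNTLP

Answer: ZNTLP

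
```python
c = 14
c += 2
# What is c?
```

Trace:
`c = 14` → c = 14
`c += 2` → c = 16
So c = 16

Answer: 16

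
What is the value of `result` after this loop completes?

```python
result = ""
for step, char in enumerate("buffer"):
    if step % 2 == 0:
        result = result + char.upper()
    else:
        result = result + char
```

Uppercase even positions in 'buffer'
`result` takes the values: "" → "B" → "Bu" → "BuF" → "BuFf" → "BuFfE" → "BuFfEr"

Answer: "BuFfEr"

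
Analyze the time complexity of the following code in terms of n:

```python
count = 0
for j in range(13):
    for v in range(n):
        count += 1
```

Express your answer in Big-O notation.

Each loop level contributes: 1 × n. Multiplying the contributions gives O(n).

Answer: O(n)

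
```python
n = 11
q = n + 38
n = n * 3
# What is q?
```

Trace:
`n = 11` → n = 11
`q = n + 38` → q = 49
`n = n * 3` → n = 33
So q = 49

Answer: 49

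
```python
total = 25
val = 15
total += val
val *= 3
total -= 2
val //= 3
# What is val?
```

Trace:
`total = 25` → total = 25
`val = 15` → val = 15
`total += val` → total = 40
`val *= 3` → val = 45
`total -= 2` → total = 38
`val //= 3` → val = 15
So val = 15

Answer: 15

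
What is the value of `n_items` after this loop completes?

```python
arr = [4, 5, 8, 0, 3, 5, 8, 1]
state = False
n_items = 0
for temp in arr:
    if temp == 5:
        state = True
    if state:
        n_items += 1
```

Count elements after first 5 in [4, 5, 8, 0, 3, 5, 8, 1]
`n_items` takes the values: 0 → 1 → 2 → 3 → 4 → 5 → 6 → 7

Answer: 7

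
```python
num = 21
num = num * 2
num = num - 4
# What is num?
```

Trace:
`num = 21` → num = 21
`num = num * 2` → num = 42
`num = num - 4` → num = 38
So num = 38

Answer: 38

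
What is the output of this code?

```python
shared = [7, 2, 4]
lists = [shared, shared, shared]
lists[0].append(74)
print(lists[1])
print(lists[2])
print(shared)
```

Key concept: list of same reference.
Step by step:
`shared = [7, 2, 4]` → shared = [7, 2, 4]
`lists = [shared, shared, shared]` → lists = [[7, 2, 4], [7, 2, 4], [7, 2, 4]]
`lists[0].append(74)` → shared = [7, 2, 4, 74]; lists = [[7, 2, 4, 74], [7, 2, 4, 74], [7, 2, 4, 74]]
`print(lists[1])` → prints [7, 2, 4, 74]
`print(lists[2])` → prints [7, 2, 4, 74]
`print(shared)` → prints [7, 2, 4, 74]

Answer:
[7, 2, 4, 74]
[7, 2, 4, 74]
[7, 2, 4, 74]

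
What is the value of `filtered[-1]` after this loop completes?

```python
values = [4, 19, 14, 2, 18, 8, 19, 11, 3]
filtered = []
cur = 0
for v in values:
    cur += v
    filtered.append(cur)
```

Cumulative sum ends at 98
`filtered` takes the values: [] → [4] → [4, 23] → [4, 23, 37] → [4, 23, 37, 39] → [4, 23, 37, 39, 57] → [4, 23, 37, 39, 57, 65] → [4, 23, 37, 39, 57, 65, 84] → [4, 23, 37, 39, 57, 65, 84, 95] → [4, 23, 37, 39, 57, 65, 84, 95, 98]
So `filtered[-1]` = 98

Answer: 98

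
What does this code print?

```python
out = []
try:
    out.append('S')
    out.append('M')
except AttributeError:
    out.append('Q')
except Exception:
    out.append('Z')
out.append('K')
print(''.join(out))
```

Execution trace: 'S' (try body) → 'M' (try body, no exception) → 'K' (after the try/except). Output: SMK

Answer: SMK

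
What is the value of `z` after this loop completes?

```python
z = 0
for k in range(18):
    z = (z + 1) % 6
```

Increment mod 6, 18 times = 0
`z` takes the values: 0 → 1 → 2 → 3 → 4 → 5 → 0 → 1 → 2 → 3 → 4 → 5 → 0 → 1 → 2 → 3 → 4 → 5 → 0

Answer: 0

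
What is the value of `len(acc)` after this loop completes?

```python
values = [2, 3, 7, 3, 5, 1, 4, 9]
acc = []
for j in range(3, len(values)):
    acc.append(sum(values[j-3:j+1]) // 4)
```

Number of 4-element averages
`acc` takes the values: [] → [3] → [3, 4] → [3, 4, 4] → [3, 4, 4, 3] → [3, 4, 4, 3, 4]
So `len(acc)` = 5

Answer: 5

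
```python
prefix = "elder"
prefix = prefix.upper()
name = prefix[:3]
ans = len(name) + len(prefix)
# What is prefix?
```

Trace:
`prefix = "elder"` → prefix = 'elder'
`prefix = prefix.upper()` → prefix = 'ELDER'
`name = prefix[:3]` → name = 'ELD'
`ans = len(name) + len(prefix)` → ans = 8
So prefix = 'ELDER'

Answer: 'ELDER'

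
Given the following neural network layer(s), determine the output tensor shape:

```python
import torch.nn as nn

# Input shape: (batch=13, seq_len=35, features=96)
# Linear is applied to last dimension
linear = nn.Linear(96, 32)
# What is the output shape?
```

Input: (13, 35, 96) -> Output: (13, 35, 32)

Answer: (13, 35, 32)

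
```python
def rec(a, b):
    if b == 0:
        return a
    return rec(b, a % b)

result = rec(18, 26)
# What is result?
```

rec(18, 26) -> rec(26, 18) -> rec(18, 8) -> rec(8, 2) -> rec(2, 0) -> 2

Answer: 2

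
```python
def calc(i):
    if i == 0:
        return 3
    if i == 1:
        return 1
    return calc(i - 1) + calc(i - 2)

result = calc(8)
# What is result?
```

Build up from base cases: calc(0)=3, calc(1)=1, calc(2)=4, calc(3)=5, calc(4)=9, calc(5)=14, calc(6)=23, ..., calc(8)=60

Answer: 60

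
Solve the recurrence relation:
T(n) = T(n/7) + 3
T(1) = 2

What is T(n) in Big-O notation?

Each step divides n by 7 and adds 3. After log_7(n) steps we reach T(1)=2. So T(n) = 3·log_7(n) + 2 = O(log n).

Answer: O(log n)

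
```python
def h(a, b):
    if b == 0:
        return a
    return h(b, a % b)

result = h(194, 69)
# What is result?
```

h(194, 69) -> h(69, 56) -> h(56, 13) -> h(13, 4) -> h(4, 1) -> h(1, 0) -> 1

Answer: 1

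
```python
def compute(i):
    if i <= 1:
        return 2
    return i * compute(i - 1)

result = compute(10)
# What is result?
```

compute(10) = 10 * 9 * 8 * 7 * 6 * 5 * 4 * 3 * 2 * 2 = 7257600

Answer: 7257600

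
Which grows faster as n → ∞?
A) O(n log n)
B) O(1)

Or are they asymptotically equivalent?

O(n log n) vs O(1): Higher order terms dominate.

Answer: A) O(n log n) grows faster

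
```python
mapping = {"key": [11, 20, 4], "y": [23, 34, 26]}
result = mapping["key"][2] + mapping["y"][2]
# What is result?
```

Trace:
`mapping = {"key": [11, 20, 4], "y": [23, 34, 26]}` → mapping = {'key': [11, 20, 4], 'y': [23, 34, 26]}
`result = mapping["key"][2] + mapping["y"][2]` → result = 30
So result = 30

Answer: 30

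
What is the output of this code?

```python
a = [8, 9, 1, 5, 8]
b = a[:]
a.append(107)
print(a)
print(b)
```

Key concept: slice [:] creates copy.
Step by step:
`a = [8, 9, 1, 5, 8]` → a = [8, 9, 1, 5, 8]
`b = a[:]` → b = [8, 9, 1, 5, 8]
`a.append(107)` → a = [8, 9, 1, 5, 8, 107]
`print(a)` → prints [8, 9, 1, 5, 8, 107]
`print(b)` → prints [8, 9, 1, 5, 8]

Answer:
[8, 9, 1, 5, 8, 107]
[8, 9, 1, 5, 8]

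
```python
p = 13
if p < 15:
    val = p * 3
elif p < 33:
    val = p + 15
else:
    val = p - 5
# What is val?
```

Trace:
`p = 13` → p = 13
`if p < 15: ...` → p < 15 is True → val = 39
So val = 39

Answer: 39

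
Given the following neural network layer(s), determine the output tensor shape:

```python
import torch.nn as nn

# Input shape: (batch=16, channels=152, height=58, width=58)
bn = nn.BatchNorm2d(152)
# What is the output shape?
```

Input: (16, 152, 58, 58) -> Output: (16, 152, 58, 58)

Answer: (16, 152, 58, 58)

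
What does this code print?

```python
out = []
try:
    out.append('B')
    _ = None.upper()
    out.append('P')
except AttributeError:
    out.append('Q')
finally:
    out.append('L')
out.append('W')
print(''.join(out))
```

Execution trace: 'B' (try body) → 'Q' (except AttributeError) → 'L' (finally) → 'W' (after the try/except). Output: BQLW

Answer: BQLW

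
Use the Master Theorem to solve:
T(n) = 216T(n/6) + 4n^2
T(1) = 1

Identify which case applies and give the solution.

a=216, b=6, f(n)=4n^2. log_6(216) = 3. Since c=2 < 3, Case 1 applies: T(n) = Θ(n^log_b(a)) = O(n^3).

Answer: O(n^3) - Case 1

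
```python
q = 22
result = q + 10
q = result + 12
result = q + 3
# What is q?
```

Trace:
`q = 22` → q = 22
`result = q + 10` → result = 32
`q = result + 12` → q = 44
`result = q + 3` → result = 47
So q = 44

Answer: 44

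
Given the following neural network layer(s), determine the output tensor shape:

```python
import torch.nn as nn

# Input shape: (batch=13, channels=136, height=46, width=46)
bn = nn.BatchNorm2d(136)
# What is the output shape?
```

Input: (13, 136, 46, 46) -> Output: (13, 136, 46, 46)

Answer: (13, 136, 46, 46)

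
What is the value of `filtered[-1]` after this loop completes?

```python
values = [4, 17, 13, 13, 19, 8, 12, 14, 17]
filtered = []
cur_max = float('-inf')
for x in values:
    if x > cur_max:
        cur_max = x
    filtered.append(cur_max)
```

Running max ends at 19
`filtered` takes the values: [] → [4] → [4, 17] → [4, 17, 17] → [4, 17, 17, 17] → [4, 17, 17, 17, 19] → [4, 17, 17, 17, 19, 19] → [4, 17, 17, 17, 19, 19, 19] → [4, 17, 17, 17, 19, 19, 19, 19] → [4, 17, 17, 17, 19, 19, 19, 19, 19]
So `filtered[-1]` = 19

Answer: 19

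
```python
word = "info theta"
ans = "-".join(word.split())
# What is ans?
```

Trace:
`word = "info theta"` → word = 'info theta'
`ans = "-".join(word.split())` → ans = 'info-theta'
So ans = 'info-theta'

Answer: 'info-theta'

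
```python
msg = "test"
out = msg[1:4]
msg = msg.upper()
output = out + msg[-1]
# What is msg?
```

Trace:
`msg = "test"` → msg = 'test'
`out = msg[1:4]` → out = 'est'
`msg = msg.upper()` → msg = 'TEST'
`output = out + msg[-1]` → output = 'estT'
So msg = 'TEST'

Answer: 'TEST'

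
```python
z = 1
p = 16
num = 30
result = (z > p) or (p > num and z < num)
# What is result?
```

Trace:
`z = 1` → z = 1
`p = 16` → p = 16
`num = 30` → num = 30
`result = (z > p) or (p > num and z < num)` → result = False
So result = False

Answer: False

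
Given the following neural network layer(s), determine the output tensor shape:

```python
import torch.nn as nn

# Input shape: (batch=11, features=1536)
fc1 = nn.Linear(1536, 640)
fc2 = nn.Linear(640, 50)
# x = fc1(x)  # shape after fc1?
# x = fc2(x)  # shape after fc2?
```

Input: (11, 1536) -> after fc1: (11, 640) -> Output: (11, 50)

Answer: (11, 50)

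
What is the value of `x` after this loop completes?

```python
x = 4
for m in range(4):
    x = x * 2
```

Multiply by 2, 4 times: 4 * 2^4 = 64
`x` takes the values: 4 → 8 → 16 → 32 → 64

Answer: 64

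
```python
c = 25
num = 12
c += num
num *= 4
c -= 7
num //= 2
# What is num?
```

Trace:
`c = 25` → c = 25
`num = 12` → num = 12
`c += num` → c = 37
`num *= 4` → num = 48
`c -= 7` → c = 30
`num //= 2` → num = 24
So num = 24

Answer: 24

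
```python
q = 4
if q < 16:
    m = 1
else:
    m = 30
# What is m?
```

Trace:
`q = 4` → q = 4
`if q < 16: ...` → q < 16 is True → m = 1
So m = 1

Answer: 1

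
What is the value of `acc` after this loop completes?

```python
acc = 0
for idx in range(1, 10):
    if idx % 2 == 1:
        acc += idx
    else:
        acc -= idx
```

Add odd, subtract even
`acc` takes the values: 0 → 1 → -1 → 2 → -2 → 3 → -3 → 4 → -4 → 5

Answer: 5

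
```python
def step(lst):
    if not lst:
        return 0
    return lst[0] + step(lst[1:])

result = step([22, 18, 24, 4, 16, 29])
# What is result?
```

22 + 18 + 24 + 4 + 16 + 29 + 0 = 113

Answer: 113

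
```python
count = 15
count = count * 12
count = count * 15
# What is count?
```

Trace:
`count = 15` → count = 15
`count = count * 12` → count = 180
`count = count * 15` → count = 2700
So count = 2700

Answer: 2700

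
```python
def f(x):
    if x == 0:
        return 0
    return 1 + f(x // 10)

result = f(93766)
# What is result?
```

Count of digits of 93766: 5

Answer: 5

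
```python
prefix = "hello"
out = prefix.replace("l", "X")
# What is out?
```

Trace:
`prefix = "hello"` → prefix = 'hello'
`out = prefix.replace("l", "X")` → out = 'heXXo'
So out = 'heXXo'

Answer: 'heXXo'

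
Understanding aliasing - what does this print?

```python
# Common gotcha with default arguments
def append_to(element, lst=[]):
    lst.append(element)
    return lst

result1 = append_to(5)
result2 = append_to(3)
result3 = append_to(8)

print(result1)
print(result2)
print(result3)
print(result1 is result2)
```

Key concept: mutable default argument gotcha.
Step by step:
`result1 = append_to(5)` → result1 = [5]
`result2 = append_to(3)` → result1 = [5, 3] (same object as result2); result2 = [5, 3] (same object as result1)
`result3 = append_to(8)` → result1 = [5, 3, 8] (same object as result2, result3); result2 = [5, 3, 8] (same object as result1, result3); result3 = [5, 3, 8] (same object as result1, result2)
`print(result1)` → prints [5, 3, 8]
`print(result2)` → prints [5, 3, 8]
`print(result3)` → prints [5, 3, 8]
`print(result1 is result2)` → prints True

Answer:
[5, 3, 8]
[5, 3, 8]
[5, 3, 8]
True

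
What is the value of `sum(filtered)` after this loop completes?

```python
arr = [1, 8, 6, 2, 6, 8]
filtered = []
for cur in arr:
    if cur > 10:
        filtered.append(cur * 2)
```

Sum of doubled values > 10
`filtered` takes the values: []
So `sum(filtered)` = 0

Answer: 0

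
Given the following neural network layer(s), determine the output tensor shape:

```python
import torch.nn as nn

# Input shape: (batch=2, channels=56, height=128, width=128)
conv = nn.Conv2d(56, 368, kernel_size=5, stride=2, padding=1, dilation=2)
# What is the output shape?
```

Input: (2, 56, 128, 128) -> Output: (2, 368, 61, 61)

Answer: (2, 368, 61, 61)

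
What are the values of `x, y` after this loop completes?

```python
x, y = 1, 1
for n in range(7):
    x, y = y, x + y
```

Fibonacci: after 7 iterations
`x, y` takes the values: (1, 1) → (1, 2) → (2, 3) → (3, 5) → (5, 8) → (8, 13) → (13, 21) → (21, 34)

Answer: 21, 34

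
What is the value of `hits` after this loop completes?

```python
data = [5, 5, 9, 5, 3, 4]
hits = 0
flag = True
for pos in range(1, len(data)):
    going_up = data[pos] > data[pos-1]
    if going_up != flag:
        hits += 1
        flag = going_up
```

Count direction changes in [5, 5, 9, 5, 3, 4]
`hits` takes the values: 0 → 1 → 2 → 3 → 4

Answer: 4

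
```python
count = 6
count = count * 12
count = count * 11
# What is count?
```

Trace:
`count = 6` → count = 6
`count = count * 12` → count = 72
`count = count * 11` → count = 792
So count = 792

Answer: 792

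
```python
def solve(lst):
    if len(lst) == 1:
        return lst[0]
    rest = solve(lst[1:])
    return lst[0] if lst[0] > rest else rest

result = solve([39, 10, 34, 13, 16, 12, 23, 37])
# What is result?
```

Recursive max over [39, 10, 34, 13, 16, 12, 23, 37] = 39

Answer: 39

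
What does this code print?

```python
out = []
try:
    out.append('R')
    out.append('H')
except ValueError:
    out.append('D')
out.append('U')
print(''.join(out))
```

Execution trace: 'R' (try body) → 'H' (try body, no exception) → 'U' (after the try/except). Output: RHU

Answer: RHU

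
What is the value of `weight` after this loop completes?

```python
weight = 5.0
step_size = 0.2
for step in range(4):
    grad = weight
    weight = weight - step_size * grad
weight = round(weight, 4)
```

Gradient descent: w = 5.0 * (1 - 0.2)^4
`weight` takes the values: 5.0 → 4.0 → 3.2 → 2.56 → 2.048

Answer: 2.048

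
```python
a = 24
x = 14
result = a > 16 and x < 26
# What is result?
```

Trace:
`a = 24` → a = 24
`x = 14` → x = 14
`result = a > 16 and x < 26` → result = True
So result = True

Answer: True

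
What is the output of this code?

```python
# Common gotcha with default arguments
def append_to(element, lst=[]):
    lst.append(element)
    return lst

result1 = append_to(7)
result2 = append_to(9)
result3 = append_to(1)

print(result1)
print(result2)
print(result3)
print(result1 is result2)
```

Key concept: mutable default argument gotcha.
Step by step:
`result1 = append_to(7)` → result1 = [7]
`result2 = append_to(9)` → result1 = [7, 9] (same object as result2); result2 = [7, 9] (same object as result1)
`result3 = append_to(1)` → result1 = [7, 9, 1] (same object as result2, result3); result2 = [7, 9, 1] (same object as result1, result3); result3 = [7, 9, 1] (same object as result1, result2)
`print(result1)` → prints [7, 9, 1]
`print(result2)` → prints [7, 9, 1]
`print(result3)` → prints [7, 9, 1]
`print(result1 is result2)` → prints True

Answer:
[7, 9, 1]
[7, 9, 1]
[7, 9, 1]
True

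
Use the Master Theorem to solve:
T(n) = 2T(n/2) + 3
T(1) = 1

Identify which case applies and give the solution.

a=2, b=2, f(n)=3. log_2(2) = 1. Since c=0 < 1, Case 1 applies: T(n) = Θ(n^log_b(a)) = O(n).

Answer: O(n) - Case 1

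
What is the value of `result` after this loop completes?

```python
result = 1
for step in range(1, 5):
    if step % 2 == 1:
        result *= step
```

Product of odd numbers 1 to 4
`result` takes the values: 1 → 3

Answer: 3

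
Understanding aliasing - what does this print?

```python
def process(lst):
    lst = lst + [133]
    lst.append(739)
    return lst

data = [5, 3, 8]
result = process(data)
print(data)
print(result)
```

Key concept: rebinding parameter vs mutation.
Step by step:
`data = [5, 3, 8]` → data = [5, 3, 8]
`result = process(data)` → result = [5, 3, 8, 133, 739]
`print(data)` → prints [5, 3, 8]
`print(result)` → prints [5, 3, 8, 133, 739]

Answer:
[5, 3, 8]
[5, 3, 8, 133, 739]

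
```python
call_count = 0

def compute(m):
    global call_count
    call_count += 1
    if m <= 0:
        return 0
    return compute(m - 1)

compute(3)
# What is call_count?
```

Linear recursion stepping by 1: 4 calls from m=3 down to ≤0.

Answer: 4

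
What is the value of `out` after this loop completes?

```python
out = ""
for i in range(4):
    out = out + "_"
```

Repeat '_' 4 times
`out` takes the values: "" → "_" → "__" → "___" → "____"

Answer: "____"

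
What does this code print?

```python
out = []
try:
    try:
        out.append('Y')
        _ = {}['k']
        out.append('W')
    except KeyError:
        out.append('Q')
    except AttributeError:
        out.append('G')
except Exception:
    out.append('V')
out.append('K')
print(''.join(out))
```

Execution trace: 'Y' (inner try body) → 'Q' (inner except KeyError) → 'K' (after the try/except). Output: YQK

Answer: YQK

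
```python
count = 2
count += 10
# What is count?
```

Trace:
`count = 2` → count = 2
`count += 10` → count = 12
So count = 12

Answer: 12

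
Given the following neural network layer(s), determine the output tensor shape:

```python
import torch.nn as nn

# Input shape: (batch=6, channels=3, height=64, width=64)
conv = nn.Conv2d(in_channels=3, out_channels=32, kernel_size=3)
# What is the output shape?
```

Input: (6, 3, 64, 64) -> Output: (6, 32, 62, 62)

Answer: (6, 32, 62, 62)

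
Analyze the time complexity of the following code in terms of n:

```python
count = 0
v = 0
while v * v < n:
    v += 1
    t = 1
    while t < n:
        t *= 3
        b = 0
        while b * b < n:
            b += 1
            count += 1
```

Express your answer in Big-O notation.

Each loop level contributes: √n × log n × √n. Multiplying the contributions gives O(n log n).

Answer: O(n log n)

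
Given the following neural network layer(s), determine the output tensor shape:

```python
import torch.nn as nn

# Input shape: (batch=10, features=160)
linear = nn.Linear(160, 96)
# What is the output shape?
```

Input: (10, 160) -> Output: (10, 96)

Answer: (10, 96)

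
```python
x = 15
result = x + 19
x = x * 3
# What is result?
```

Trace:
`x = 15` → x = 15
`result = x + 19` → result = 34
`x = x * 3` → x = 45
So result = 34

Answer: 34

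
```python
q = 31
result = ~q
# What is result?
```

Trace:
`q = 31` → q = 31
`result = ~q` → result = -32
So result = -32

Answer: -32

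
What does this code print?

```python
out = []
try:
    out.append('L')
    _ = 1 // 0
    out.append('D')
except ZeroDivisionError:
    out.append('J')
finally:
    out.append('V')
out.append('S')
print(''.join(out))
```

Execution trace: 'L' (try body) → 'J' (except ZeroDivisionError) → 'V' (finally) → 'S' (after the try/except). Output: LJVS

Answer: LJVS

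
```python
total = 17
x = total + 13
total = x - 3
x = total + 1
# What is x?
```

Trace:
`total = 17` → total = 17
`x = total + 13` → x = 30
`total = x - 3` → total = 27
`x = total + 1` → x = 28
So x = 28

Answer: 28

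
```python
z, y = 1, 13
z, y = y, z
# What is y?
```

Trace:
`z, y = 1, 13` → z = 1; y = 13
`z, y = y, z` → z = 13; y = 1
So y = 1

Answer: 1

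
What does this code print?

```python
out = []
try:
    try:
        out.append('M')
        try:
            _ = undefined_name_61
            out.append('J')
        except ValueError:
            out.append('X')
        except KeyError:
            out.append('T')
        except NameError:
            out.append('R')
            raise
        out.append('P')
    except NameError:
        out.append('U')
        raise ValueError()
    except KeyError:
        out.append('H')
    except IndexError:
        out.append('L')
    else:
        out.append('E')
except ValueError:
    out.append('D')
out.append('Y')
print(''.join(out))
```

Execution trace: 'M' (try body) → 'R' (inner except NameError) → 'U' (except NameError) → 'D' (outer except ValueError) → 'Y' (after the try/except). Output: MRUDY

Answer: MRUDY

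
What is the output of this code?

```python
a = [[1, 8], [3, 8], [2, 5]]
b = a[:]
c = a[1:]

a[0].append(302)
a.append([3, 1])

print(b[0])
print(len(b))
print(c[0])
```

Key concept: slice with nested mutation.
Step by step:
`a = [[1, 8], [3, 8], [2, 5]]` → a = [[1, 8], [3, 8], [2, 5]]
`b = a[:]` → b = [[1, 8], [3, 8], [2, 5]]
`c = a[1:]` → c = [[3, 8], [2, 5]]
`a[0].append(302)` → a = [[1, 8, 302], [3, 8], [2, 5]]; b = [[1, 8, 302], [3, 8], [2, 5]]
`a.append([3, 1])` → a = [[1, 8, 302], [3, 8], [2, 5], [3, 1]]
`print(b[0])` → prints [1, 8, 302]
`print(len(b))` → prints 3
`print(c[0])` → prints [3, 8]

Answer:
[1, 8, 302]
3
[3, 8]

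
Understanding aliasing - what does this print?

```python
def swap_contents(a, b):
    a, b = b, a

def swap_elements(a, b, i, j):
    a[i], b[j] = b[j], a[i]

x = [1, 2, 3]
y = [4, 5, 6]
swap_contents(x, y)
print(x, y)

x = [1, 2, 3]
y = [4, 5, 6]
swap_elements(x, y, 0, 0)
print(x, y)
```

Key concept: parameter rebinding vs mutation.
Step by step:
`x = [1, 2, 3]` → x = [1, 2, 3]
`y = [4, 5, 6]` → y = [4, 5, 6]
`swap_contents(x, y)` → no visible change to tracked variables
`print(x, y)` → prints [1, 2, 3] [4, 5, 6]
`x = [1, 2, 3]` → x = [1, 2, 3]
`y = [4, 5, 6]` → y = [4, 5, 6]
`swap_elements(x, y, 0, 0)` → x = [4, 2, 3]; y = [1, 5, 6]
`print(x, y)` → prints [4, 2, 3] [1, 5, 6]

Answer:
[1, 2, 3] [4, 5, 6]
[4, 2, 3] [1, 5, 6]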